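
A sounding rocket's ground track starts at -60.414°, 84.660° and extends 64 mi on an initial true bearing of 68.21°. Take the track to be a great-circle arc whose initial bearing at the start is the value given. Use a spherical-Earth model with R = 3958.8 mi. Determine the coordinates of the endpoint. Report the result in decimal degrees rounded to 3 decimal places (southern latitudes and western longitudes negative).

latitude -60.059°, longitude 86.383°

Central angle δ = d/R = 0.016167 rad.
With φ₁ = -60.414° = -1.054423 rad and θ = 68.21° = 1.190489 rad:
sin φ₂ = sin φ₁ cos δ + cos φ₁ sin δ cos θ = (-0.869616)(0.999869) + (0.493729)(0.016166)(0.371206) = -0.866539
φ₂ = asin(-0.866539) = -1.048226 rad = -60.059°.
Then Δλ = atan2(0.007411, 0.246313) = 0.030080 rad, from sin θ sin δ cos φ₁ over cos δ − sin φ₁ sin φ₂.
λ₂ = 84.660° + 1.723° = 86.383°.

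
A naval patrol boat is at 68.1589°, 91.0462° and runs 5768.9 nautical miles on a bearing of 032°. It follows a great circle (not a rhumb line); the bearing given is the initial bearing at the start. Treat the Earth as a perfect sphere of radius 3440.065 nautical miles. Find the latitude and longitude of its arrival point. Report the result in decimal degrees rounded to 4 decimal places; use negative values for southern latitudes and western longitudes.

latitude 12.4363°, longitude -121.6099°

The arc subtends δ = 5768.9/3440.065 = 1.676974 rad at the centre.
With φ₁ = 68.1589° = 1.189597 rad and θ = 32° = 0.558505 rad:
Applying the spherical law of cosines for sides, sin φ₂ = sin φ₁ cos δ + cos φ₁ sin δ cos θ = 0.215355, so φ₂ = 12.4363°.
For the longitude increment, Δλ = atan2( sin θ sin δ cos φ₁, cos δ − sin φ₁ sin φ₂ ) = atan2(0.196038, -0.305875) = 147.3439°.
λ₂ = 91.0462° + 147.3439° = 238.3901°, normalized to (−180°, 180°] → -121.6099°.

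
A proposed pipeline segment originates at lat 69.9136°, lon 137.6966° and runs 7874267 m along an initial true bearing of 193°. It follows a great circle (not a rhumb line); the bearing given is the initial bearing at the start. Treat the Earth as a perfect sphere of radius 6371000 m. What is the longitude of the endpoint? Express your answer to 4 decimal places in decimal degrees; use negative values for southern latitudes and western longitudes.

Angular distance δ = d/R = 7874267 / 6371000 = 1.235955 rad.
With φ₁ = 69.9136° = 1.220223 rad and θ = 193° = 3.368485 rad:
Destination latitude: φ₂ = arcsin( sin φ₁ cos δ + cos φ₁ sin δ cos θ ) = arcsin(-0.007418) = -0.4250°.
Δλ = atan2( sin θ sin δ cos φ₁ , cos δ − sin φ₁ sin φ₂ ) = atan2(-0.072966, 0.335587) = -0.214095 rad = -12.2668°.
λ₂ = λ₁ + Δλ = 125.4298°.

longitude 125.4298°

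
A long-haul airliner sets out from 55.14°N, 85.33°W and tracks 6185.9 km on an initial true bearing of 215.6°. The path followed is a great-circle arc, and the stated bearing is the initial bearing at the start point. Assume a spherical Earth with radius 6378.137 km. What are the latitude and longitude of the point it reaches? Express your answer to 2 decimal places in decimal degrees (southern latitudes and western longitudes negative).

Central angle δ = d/R = 0.969860 rad.
Converting: φ₁ = 0.962375 rad, θ = 3.762930 rad.
Applying the spherical law of cosines for sides, sin φ₂ = sin φ₁ cos δ + cos φ₁ sin δ cos θ = 0.080626, so φ₂ = 4.62°.
Δλ = atan2( sin θ sin δ cos φ₁ , cos δ − sin φ₁ sin φ₂ ) = atan2(-0.274434, 0.499257) = -0.502602 rad = -28.80°.
Hence λ₂ = -85.33° + -28.80° = -114.13°.

latitude 4.62°, longitude -114.13°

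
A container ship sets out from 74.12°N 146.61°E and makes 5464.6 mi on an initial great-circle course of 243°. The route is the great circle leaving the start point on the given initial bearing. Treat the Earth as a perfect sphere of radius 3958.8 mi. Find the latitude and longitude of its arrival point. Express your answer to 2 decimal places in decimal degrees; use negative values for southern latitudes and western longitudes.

Angular distance δ = d/R = 5464.6 / 3958.8 = 1.380368 rad.
Start latitude φ₁ = 1.293638 rad; initial bearing θ = 4.241150 rad.
Destination latitude: φ₂ = arcsin( sin φ₁ cos δ + cos φ₁ sin δ cos θ ) = arcsin(0.060079) = 3.44°.
For the longitude increment, Δλ = atan2( sin θ sin δ cos φ₁, cos δ − sin φ₁ sin φ₂ ) = atan2(-0.239393, 0.131493) = -61.22°.
λ₂ = λ₁ + Δλ = 85.39°.

latitude 3.44°, longitude 85.39°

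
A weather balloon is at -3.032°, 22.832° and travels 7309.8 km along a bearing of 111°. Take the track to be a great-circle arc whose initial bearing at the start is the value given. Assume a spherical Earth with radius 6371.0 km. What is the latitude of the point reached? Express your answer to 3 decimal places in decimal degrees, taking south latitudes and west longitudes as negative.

The arc subtends δ = 7309.8/6371 = 1.147355 rad at the centre.
With φ₁ = -3.032° = -0.052918 rad and θ = 111° = 1.937315 rad:
Applying the spherical law of cosines for sides, sin φ₂ = sin φ₁ cos δ + cos φ₁ sin δ cos θ = -0.347994, so φ₂ = -20.365°.
Δλ = atan2( sin θ sin δ cos φ₁ , cos δ − sin φ₁ sin φ₂ ) = atan2(0.849936, 0.392493) = 1.138180 rad = 65.213°.
λ₂ = 22.832° + 65.213° = 88.045°.

latitude -20.365°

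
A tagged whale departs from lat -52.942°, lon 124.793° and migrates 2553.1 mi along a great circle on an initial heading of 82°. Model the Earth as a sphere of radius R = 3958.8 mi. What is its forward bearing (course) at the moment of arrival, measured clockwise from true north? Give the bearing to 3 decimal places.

final bearing 47.504°

The arc subtends δ = 2553.1/3958.8 = 0.644918 rad at the centre.
Start latitude φ₁ = -0.924012 rad; initial bearing θ = 1.431170 rad.
sin φ₂ = sin φ₁ cos δ + cos φ₁ sin δ cos θ = (-0.798026)(0.799149) + (0.602623)(0.601133)(0.139173) = -0.587325
φ₂ = asin(-0.587325) = -0.627750 rad = -35.967°.
Δλ = atan2( sin θ sin δ cos φ₁ , cos δ − sin φ₁ sin φ₂ ) = atan2(0.358731, 0.330448) = 0.826413 rad = 47.350°.
λ₂ = λ₁ + Δλ = 172.143°.
The forward bearing on arrival equals the back-azimuth from the destination plus 180°.
Back-azimuth from P₂ (-35.967°, 172.143°) to P₁ (-52.942°, 124.793°), with Δλ' = λ₁ − λ₂ = -47.350°: atan2( sin Δλ' cos φ₁ , cos φ₂ sin φ₁ − sin φ₂ cos φ₁ cos Δλ' ) = 227.504°.
Final bearing = (227.504° + 180°) mod 360° = 47.504°.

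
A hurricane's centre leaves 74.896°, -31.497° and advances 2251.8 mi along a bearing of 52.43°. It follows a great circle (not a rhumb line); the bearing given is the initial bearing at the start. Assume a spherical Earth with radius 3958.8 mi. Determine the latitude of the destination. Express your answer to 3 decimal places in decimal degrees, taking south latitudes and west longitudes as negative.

The arc subtends δ = 2251.8/3958.8 = 0.568809 rad at the centre.
Start latitude φ₁ = 1.307182 rad; initial bearing θ = 0.915076 rad.
Applying the spherical law of cosines for sides, sin φ₂ = sin φ₁ cos δ + cos φ₁ sin δ cos θ = 0.899014, so φ₂ = 64.029°.
Δλ = atan2( sin θ sin δ cos φ₁ , cos δ − sin φ₁ sin φ₂ ) = atan2(0.111244, -0.025414) = 1.795391 rad = 102.868°.
λ₂ = λ₁ + Δλ = 71.371°.

latitude 64.029°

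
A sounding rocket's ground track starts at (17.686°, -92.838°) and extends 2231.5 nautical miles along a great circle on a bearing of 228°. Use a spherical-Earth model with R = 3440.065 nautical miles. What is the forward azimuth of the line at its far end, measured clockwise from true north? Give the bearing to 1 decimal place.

final bearing 225.7°

Central angle δ = d/R = 0.648680 rad.
Start latitude φ₁ = 0.308679 rad; initial bearing θ = 3.979351 rad.
Destination latitude: φ₂ = arcsin( sin φ₁ cos δ + cos φ₁ sin δ cos θ ) = arcsin(-0.143046) = -8.224°.
For the longitude increment, Δλ = atan2( sin θ sin δ cos φ₁, cos δ − sin φ₁ sin φ₂ ) = atan2(-0.427740, 0.840340) = -26.976°.
λ₂ = λ₁ + Δλ = -119.814°.
The forward bearing on arrival equals the back-azimuth from the destination plus 180°.
Back-azimuth from P₂ (-8.2°, -119.8°) to P₁ (17.7°, -92.8°), with Δλ' = λ₁ − λ₂ = 27.0°: atan2( sin Δλ' cos φ₁ , cos φ₂ sin φ₁ − sin φ₂ cos φ₁ cos Δλ' ) = 45.7°.
Final bearing = (45.7° + 180°) mod 360° = 225.7°.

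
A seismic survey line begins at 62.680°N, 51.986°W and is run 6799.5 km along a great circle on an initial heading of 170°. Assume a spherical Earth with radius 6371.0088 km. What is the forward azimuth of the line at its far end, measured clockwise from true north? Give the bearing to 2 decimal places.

The arc subtends δ = 6799.5/6371.0088 = 1.067256 rad at the centre.
Start latitude φ₁ = 1.093972 rad; initial bearing θ = 2.967060 rad.
Applying the spherical law of cosines for sides, sin φ₂ = sin φ₁ cos δ + cos φ₁ sin δ cos θ = 0.032820, so φ₂ = 1.881°.
Then Δλ = atan2(0.069805, 0.453370) = 0.152770 rad, from sin θ sin δ cos φ₁ over cos δ − sin φ₁ sin φ₂.
λ₂ = -51.986° + 8.753° = -43.233°.
The forward bearing on arrival equals the back-azimuth from the destination plus 180°.
Back-azimuth from P₂ (1.88°, -43.23°) to P₁ (62.68°, -51.99°), with Δλ' = λ₁ − λ₂ = -8.75°: atan2( sin Δλ' cos φ₁ , cos φ₂ sin φ₁ − sin φ₂ cos φ₁ cos Δλ' ) = 355.43°.
Final bearing = (355.43° + 180°) mod 360° = 175.43°.

final bearing 175.43°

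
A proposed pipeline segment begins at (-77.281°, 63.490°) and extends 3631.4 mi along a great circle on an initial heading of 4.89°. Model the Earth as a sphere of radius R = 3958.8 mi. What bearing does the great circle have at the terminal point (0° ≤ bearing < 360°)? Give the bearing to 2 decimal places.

final bearing 1.18°

Central angle δ = d/R = 0.917298 rad.
Converting: φ₁ = -1.348808 rad, θ = 0.085347 rad.
Applying the spherical law of cosines for sides, sin φ₂ = sin φ₁ cos δ + cos φ₁ sin δ cos θ = -0.418879, so φ₂ = -24.764°.
Δλ = atan2( sin θ sin δ cos φ₁ , cos δ − sin φ₁ sin φ₂ ) = atan2(0.014901, 0.199367) = 0.074603 rad = 4.274°.
λ₂ = λ₁ + Δλ = 67.764°.
The forward bearing on arrival equals the back-azimuth from the destination plus 180°.
Back-azimuth from P₂ (-24.76°, 67.76°) to P₁ (-77.28°, 63.49°), with Δλ' = λ₁ − λ₂ = -4.27°: atan2( sin Δλ' cos φ₁ , cos φ₂ sin φ₁ − sin φ₂ cos φ₁ cos Δλ' ) = 181.18°.
Final bearing = (181.18° + 180°) mod 360° = 1.18°.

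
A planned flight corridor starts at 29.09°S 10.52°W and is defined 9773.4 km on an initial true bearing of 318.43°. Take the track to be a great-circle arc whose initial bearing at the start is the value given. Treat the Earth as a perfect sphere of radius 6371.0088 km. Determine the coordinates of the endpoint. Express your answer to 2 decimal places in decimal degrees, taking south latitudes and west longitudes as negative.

The arc subtends δ = 9773.4/6371.0088 = 1.534043 rad at the centre.
Converting: φ₁ = -0.507716 rad, θ = 5.557652 rad.
Destination latitude: φ₂ = arcsin( sin φ₁ cos δ + cos φ₁ sin δ cos θ ) = arcsin(0.635466) = 39.45°.
Δλ = atan2( sin θ sin δ cos φ₁ , cos δ − sin φ₁ sin φ₂ ) = atan2(-0.579443, 0.345698) = -1.032878 rad = -59.18°.
Hence λ₂ = -10.52° + -59.18° = -69.70°.

latitude 39.45°, longitude -69.70°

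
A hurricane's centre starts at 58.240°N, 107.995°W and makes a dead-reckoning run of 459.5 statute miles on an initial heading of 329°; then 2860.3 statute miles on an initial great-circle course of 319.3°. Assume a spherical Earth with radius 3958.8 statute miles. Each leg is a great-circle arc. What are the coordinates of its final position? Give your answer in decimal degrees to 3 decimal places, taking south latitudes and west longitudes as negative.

Apply the spherical direct solution leg by leg, carrying full precision between legs.
Leg 1: from (58.240°, -107.995°), δ = 459.5/3958.8 = 0.116071 rad, θ = 329° → φ = 63.739°, λ = -115.743°.
Leg 2: from (63.739°, -115.743°), δ = 2860.3/3958.8 = 0.722517 rad, θ = 319.3° → φ = 63.449°, λ = 138.992°.

latitude 63.449°, longitude 138.992°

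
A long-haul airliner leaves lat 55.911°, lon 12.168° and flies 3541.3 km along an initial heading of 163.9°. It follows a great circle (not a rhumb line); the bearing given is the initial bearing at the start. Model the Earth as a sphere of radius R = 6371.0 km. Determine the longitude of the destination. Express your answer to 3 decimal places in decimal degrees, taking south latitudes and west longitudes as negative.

longitude 21.444°

Angular distance δ = d/R = 3541.3 / 6371 = 0.555847 rad.
Converting: φ₁ = 0.975831 rad, θ = 2.860595 rad.
Destination latitude: φ₂ = arcsin( sin φ₁ cos δ + cos φ₁ sin δ cos θ ) = arcsin(0.419345) = 24.793°.
Then Δλ = atan2(0.082014, 0.502165) = 0.161892 rad, from sin θ sin δ cos φ₁ over cos δ − sin φ₁ sin φ₂.
λ₂ = λ₁ + Δλ = 21.444°.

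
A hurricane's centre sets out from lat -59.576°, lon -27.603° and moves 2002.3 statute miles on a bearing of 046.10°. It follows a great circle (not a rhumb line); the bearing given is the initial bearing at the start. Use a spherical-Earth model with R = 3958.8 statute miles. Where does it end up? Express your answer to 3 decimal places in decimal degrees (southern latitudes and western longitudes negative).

Angular distance δ = d/R = 2002.3 / 3958.8 = 0.505785 rad.
Start latitude φ₁ = -1.039797 rad; initial bearing θ = 0.804597 rad.
Applying the spherical law of cosines for sides, sin φ₂ = sin φ₁ cos δ + cos φ₁ sin δ cos θ = -0.584214, so φ₂ = -35.747°.
Then Δλ = atan2(0.176784, 0.371026) = 0.444649 rad, from sin θ sin δ cos φ₁ over cos δ − sin φ₁ sin φ₂.
λ₂ = λ₁ + Δλ = -2.126°.

latitude -35.747°, longitude -2.126°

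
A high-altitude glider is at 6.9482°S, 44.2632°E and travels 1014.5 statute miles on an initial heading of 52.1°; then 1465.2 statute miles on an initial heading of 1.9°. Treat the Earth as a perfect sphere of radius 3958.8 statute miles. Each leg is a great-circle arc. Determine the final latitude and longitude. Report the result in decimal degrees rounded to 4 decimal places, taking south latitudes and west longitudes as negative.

latitude 23.3447°, longitude 56.5573°

Apply the spherical direct solution leg by leg, carrying full precision between legs.
Leg 1: from (-6.9482°, 44.2632°), δ = 1014.5/3958.8 = 0.256265 rad, θ = 52.1° → φ = 2.1512°, λ = 55.8089°.
Leg 2: from (2.1512°, 55.8089°), δ = 1465.2/3958.8 = 0.370112 rad, θ = 1.9° → φ = 23.3447°, λ = 56.5573°.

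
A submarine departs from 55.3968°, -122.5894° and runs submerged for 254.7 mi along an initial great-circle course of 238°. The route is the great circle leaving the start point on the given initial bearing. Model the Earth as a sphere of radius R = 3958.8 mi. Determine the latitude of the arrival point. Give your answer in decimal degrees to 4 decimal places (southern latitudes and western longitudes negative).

Angular distance δ = d/R = 254.7 / 3958.8 = 0.064338 rad.
Start latitude φ₁ = 0.966857 rad; initial bearing θ = 4.153884 rad.
Destination latitude: φ₂ = arcsin( sin φ₁ cos δ + cos φ₁ sin δ cos θ ) = arcsin(0.802054) = 53.3267°.
For the longitude increment, Δλ = atan2( sin θ sin δ cos φ₁, cos δ − sin φ₁ sin φ₂ ) = atan2(-0.030964, 0.337757) = -5.2379°.
λ₂ = λ₁ + Δλ = -127.8273°.

latitude 53.3267°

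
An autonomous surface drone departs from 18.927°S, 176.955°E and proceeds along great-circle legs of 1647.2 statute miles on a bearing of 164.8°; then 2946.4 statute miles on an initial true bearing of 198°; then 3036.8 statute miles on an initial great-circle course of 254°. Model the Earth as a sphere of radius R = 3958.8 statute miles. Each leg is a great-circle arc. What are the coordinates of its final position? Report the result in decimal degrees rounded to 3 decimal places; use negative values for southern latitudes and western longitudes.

Apply the spherical direct solution leg by leg, carrying full precision between legs.
Leg 1: from (-18.927°, 176.955°), δ = 1647.2/3958.8 = 0.416086 rad, θ = 164.8° → φ = -41.732°, λ = -174.881°.
Leg 2: from (-41.732°, -174.881°), δ = 2946.4/3958.8 = 0.744266 rad, θ = 198° → φ = -76.035°, λ = 124.960°.
Leg 3: from (-76.035°, 124.960°), δ = 3036.8/3958.8 = 0.767101 rad, θ = 254° → φ = -48.143°, λ = 33.937°.

latitude -48.143°, longitude 33.937°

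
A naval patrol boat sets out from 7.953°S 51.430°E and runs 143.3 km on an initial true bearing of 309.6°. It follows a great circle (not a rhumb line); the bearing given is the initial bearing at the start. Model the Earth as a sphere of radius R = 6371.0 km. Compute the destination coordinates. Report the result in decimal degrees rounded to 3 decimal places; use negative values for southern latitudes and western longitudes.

latitude -7.130°, longitude 50.429°

The arc subtends δ = 143.3/6371 = 0.022493 rad at the centre.
Converting: φ₁ = -0.138806 rad, θ = 5.403539 rad.
Destination latitude: φ₂ = arcsin( sin φ₁ cos δ + cos φ₁ sin δ cos θ ) = arcsin(-0.124128) = -7.130°.
Then Δλ = atan2(-0.017163, 0.982573) = -0.017465 rad, from sin θ sin δ cos φ₁ over cos δ − sin φ₁ sin φ₂.
Hence λ₂ = 51.430° + -1.001° = 50.429°.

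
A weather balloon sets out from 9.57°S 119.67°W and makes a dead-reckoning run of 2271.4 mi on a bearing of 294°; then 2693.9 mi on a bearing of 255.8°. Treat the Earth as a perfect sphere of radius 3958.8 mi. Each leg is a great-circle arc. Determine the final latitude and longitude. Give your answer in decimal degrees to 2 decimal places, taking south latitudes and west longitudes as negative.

Apply the spherical direct solution leg by leg, carrying full precision between legs.
Leg 1: from (-9.57°, -119.67°), δ = 2271.4/3958.8 = 0.573760 rad, θ = 294° → φ = 4.48°, λ = -149.50°.
Leg 2: from (4.48°, -149.50°), δ = 2693.9/3958.8 = 0.680484 rad, θ = 255.8° → φ = -5.35°, λ = 172.72°.

latitude -5.35°, longitude 172.72°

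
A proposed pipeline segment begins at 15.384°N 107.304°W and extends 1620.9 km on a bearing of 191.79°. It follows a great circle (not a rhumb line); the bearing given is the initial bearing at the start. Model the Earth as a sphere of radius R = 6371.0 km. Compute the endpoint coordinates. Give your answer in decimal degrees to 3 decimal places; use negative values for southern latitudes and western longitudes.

δ = 1620.9/6371 = 0.254418 rad (14.5771°).
With φ₁ = 15.384° = 0.268501 rad and θ = 191.79° = 3.347367 rad:
sin φ₂ = sin φ₁ cos δ + cos φ₁ sin δ cos θ = (0.265287)(0.967810) + (0.964170)(0.251683)(-0.978903) = 0.019202
φ₂ = asin(0.019202) = 0.019203 rad = 1.100°.
Δλ = atan2( sin θ sin δ cos φ₁ , cos δ − sin φ₁ sin φ₂ ) = atan2(-0.049583, 0.962716) = -0.051457 rad = -2.948°.
Hence λ₂ = -107.304° + -2.948° = -110.252°.

latitude 1.100°, longitude -110.252°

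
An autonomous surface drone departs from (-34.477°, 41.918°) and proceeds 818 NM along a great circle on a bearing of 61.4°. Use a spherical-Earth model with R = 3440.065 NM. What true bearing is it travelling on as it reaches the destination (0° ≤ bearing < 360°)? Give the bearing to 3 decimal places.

The arc subtends δ = 818/3440.065 = 0.237786 rad at the centre.
With φ₁ = -34.477° = -0.601737 rad and θ = 61.4° = 1.071632 rad:
Destination latitude: φ₂ = arcsin( sin φ₁ cos δ + cos φ₁ sin δ cos θ ) = arcsin(-0.457196) = -27.206°.
For the longitude increment, Δλ = atan2( sin θ sin δ cos φ₁, cos δ − sin φ₁ sin φ₂ ) = atan2(0.170485, 0.713055) = 13.446°.
λ₂ = λ₁ + Δλ = 55.364°.
The forward bearing on arrival equals the back-azimuth from the destination plus 180°.
Back-azimuth from P₂ (-27.206°, 55.364°) to P₁ (-34.477°, 41.918°), with Δλ' = λ₁ − λ₂ = -13.446°: atan2( sin Δλ' cos φ₁ , cos φ₂ sin φ₁ − sin φ₂ cos φ₁ cos Δλ' ) = 234.469°.
Final bearing = (234.469° + 180°) mod 360° = 54.469°.

final bearing 54.469°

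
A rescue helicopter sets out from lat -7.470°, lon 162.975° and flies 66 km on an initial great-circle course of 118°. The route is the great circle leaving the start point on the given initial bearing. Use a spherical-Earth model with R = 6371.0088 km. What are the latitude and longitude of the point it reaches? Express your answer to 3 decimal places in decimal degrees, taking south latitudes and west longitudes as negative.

Central angle δ = d/R = 0.010359 rad.
Converting: φ₁ = -0.130376 rad, θ = 2.059489 rad.
sin φ₂ = sin φ₁ cos δ + cos φ₁ sin δ cos θ = (-0.130007)(0.999946) + (0.991513)(0.010359)(-0.469472) = -0.134822
φ₂ = asin(-0.134822) = -0.135234 rad = -7.748°.
For the longitude increment, Δλ = atan2( sin θ sin δ cos φ₁, cos δ − sin φ₁ sin φ₂ ) = atan2(0.009069, 0.982419) = 0.529°.
λ₂ = λ₁ + Δλ = 163.504°.

latitude -7.748°, longitude 163.504°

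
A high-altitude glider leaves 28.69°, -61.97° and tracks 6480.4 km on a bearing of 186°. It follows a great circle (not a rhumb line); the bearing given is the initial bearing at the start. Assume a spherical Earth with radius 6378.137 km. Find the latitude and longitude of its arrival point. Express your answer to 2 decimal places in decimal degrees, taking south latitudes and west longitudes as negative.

latitude -29.26°, longitude -67.82°

The arc subtends δ = 6480.4/6378.137 = 1.016033 rad at the centre.
With φ₁ = 28.69° = 0.500735 rad and θ = 186° = 3.246312 rad:
sin φ₂ = sin φ₁ cos δ + cos φ₁ sin δ cos θ = (0.480070)(0.526742) + (0.877230)(0.850025)(-0.994522) = -0.488710
φ₂ = asin(-0.488710) = -0.510610 rad = -29.26°.
Δλ = atan2( sin θ sin δ cos φ₁ , cos δ − sin φ₁ sin φ₂ ) = atan2(-0.077943, 0.761357) = -0.102019 rad = -5.85°.
Hence λ₂ = -61.97° + -5.85° = -67.82°.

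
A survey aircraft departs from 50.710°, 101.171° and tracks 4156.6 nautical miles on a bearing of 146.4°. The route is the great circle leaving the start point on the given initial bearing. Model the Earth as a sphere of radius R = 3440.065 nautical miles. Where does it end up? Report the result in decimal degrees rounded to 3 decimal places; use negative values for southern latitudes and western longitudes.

The arc subtends δ = 4156.6/3440.065 = 1.208291 rad at the centre.
With φ₁ = 50.710° = 0.885056 rad and θ = 146.4° = 2.555162 rad:
sin φ₂ = sin φ₁ cos δ + cos φ₁ sin δ cos θ = (0.773951)(0.354618) + (0.633246)(0.935011)(-0.832921) = -0.218709
φ₂ = asin(-0.218709) = -0.220492 rad = -12.633°.
Then Δλ = atan2(0.327659, 0.523888) = 0.558913 rad, from sin θ sin δ cos φ₁ over cos δ − sin φ₁ sin φ₂.
Hence λ₂ = 101.171° + 32.023° = 133.194°.

latitude -12.633°, longitude 133.194°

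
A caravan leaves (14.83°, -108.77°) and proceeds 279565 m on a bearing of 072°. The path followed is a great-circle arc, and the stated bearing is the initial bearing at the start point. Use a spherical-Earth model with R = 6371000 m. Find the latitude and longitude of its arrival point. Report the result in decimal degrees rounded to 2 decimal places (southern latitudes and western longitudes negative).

latitude 15.59°, longitude -106.29°

Central angle δ = d/R = 0.043881 rad.
With φ₁ = 14.83° = 0.258832 rad and θ = 72° = 1.256637 rad:
Destination latitude: φ₂ = arcsin( sin φ₁ cos δ + cos φ₁ sin δ cos θ ) = arcsin(0.268810) = 15.59°.
Then Δλ = atan2(0.040330, 0.930235) = 0.043328 rad, from sin θ sin δ cos φ₁ over cos δ − sin φ₁ sin φ₂.
Hence λ₂ = -108.77° + 2.48° = -106.29°.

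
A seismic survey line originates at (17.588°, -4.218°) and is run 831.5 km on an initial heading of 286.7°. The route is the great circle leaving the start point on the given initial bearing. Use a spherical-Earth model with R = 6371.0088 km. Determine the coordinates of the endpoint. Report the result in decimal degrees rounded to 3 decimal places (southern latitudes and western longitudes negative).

latitude 19.588°, longitude -11.821°

δ = 831.5/6371.0088 = 0.130513 rad (7.4778°).
Start latitude φ₁ = 0.306969 rad; initial bearing θ = 5.003859 rad.
Applying the spherical law of cosines for sides, sin φ₂ = sin φ₁ cos δ + cos φ₁ sin δ cos θ = 0.335250, so φ₂ = 19.588°.
For the longitude increment, Δλ = atan2( sin θ sin δ cos φ₁, cos δ − sin φ₁ sin φ₂ ) = atan2(-0.118827, 0.890193) = -7.603°.
λ₂ = -4.218° + -7.603° = -11.821°.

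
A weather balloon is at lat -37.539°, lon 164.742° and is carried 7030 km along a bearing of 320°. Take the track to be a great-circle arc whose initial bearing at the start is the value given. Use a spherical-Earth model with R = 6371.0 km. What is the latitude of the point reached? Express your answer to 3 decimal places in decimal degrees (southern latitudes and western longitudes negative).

δ = 7030/6371 = 1.103437 rad (63.2223°).
Start latitude φ₁ = -0.655179 rad; initial bearing θ = 5.585054 rad.
Destination latitude: φ₂ = arcsin( sin φ₁ cos δ + cos φ₁ sin δ cos θ ) = arcsin(0.267778) = 15.532°.
Then Δλ = atan2(-0.455033, 0.613688) = -0.638021 rad, from sin θ sin δ cos φ₁ over cos δ − sin φ₁ sin φ₂.
Hence λ₂ = 164.742° + -36.556° = 128.186°.

latitude 15.532°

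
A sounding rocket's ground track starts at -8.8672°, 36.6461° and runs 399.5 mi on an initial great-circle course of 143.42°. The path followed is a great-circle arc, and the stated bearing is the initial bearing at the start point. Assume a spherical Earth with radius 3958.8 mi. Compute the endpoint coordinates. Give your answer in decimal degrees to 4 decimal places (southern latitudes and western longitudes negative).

latitude -13.4910°, longitude 40.1859°

Angular distance δ = d/R = 399.5 / 3958.8 = 0.100914 rad.
Converting: φ₁ = -0.154762 rad, θ = 2.503151 rad.
sin φ₂ = sin φ₁ cos δ + cos φ₁ sin δ cos θ = (-0.154145)(0.994912) + (0.988048)(0.100743)(-0.803026) = -0.233293
φ₂ = asin(-0.233293) = -0.235463 rad = -13.4910°.
For the longitude increment, Δλ = atan2( sin θ sin δ cos φ₁, cos δ − sin φ₁ sin φ₂ ) = atan2(0.059320, 0.958952) = 3.5398°.
λ₂ = λ₁ + Δλ = 40.1859°.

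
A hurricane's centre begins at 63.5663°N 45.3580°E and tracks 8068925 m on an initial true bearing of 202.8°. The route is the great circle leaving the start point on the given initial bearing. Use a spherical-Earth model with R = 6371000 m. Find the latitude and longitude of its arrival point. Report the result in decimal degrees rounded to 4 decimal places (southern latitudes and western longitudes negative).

δ = 8068925/6371000 = 1.266508 rad (72.5656°).
Converting: φ₁ = 1.109441 rad, θ = 3.539528 rad.
sin φ₂ = sin φ₁ cos δ + cos φ₁ sin δ cos θ = (0.895450)(0.299614) + (0.445162)(0.954061)(-0.921863) = -0.123237
φ₂ = asin(-0.123237) = -0.123551 rad = -7.0789°.
Then Δλ = atan2(-0.164582, 0.409966) = -0.381759 rad, from sin θ sin δ cos φ₁ over cos δ − sin φ₁ sin φ₂.
Hence λ₂ = 45.3580° + -21.8732° = 23.4848°.

latitude -7.0789°, longitude 23.4848°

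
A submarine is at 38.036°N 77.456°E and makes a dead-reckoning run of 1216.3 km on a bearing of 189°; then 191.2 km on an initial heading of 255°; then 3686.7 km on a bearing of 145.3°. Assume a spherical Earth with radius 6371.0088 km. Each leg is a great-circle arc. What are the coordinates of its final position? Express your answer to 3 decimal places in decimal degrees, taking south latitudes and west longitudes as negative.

Apply the spherical direct solution leg by leg, carrying full precision between legs.
Leg 1: from (38.036°, 77.456°), δ = 1216.3/6371.0088 = 0.190912 rad, θ = 189° → φ = 27.216°, λ = 75.543°.
Leg 2: from (27.216°, 75.543°), δ = 191.2/6371.0088 = 0.030011 rad, θ = 255° → φ = 26.759°, λ = 73.683°.
Leg 3: from (26.759°, 73.683°), δ = 3686.7/6371.0088 = 0.578668 rad, θ = 145.3° → φ = -1.407°, λ = 91.829°.

latitude -1.407°, longitude 91.829°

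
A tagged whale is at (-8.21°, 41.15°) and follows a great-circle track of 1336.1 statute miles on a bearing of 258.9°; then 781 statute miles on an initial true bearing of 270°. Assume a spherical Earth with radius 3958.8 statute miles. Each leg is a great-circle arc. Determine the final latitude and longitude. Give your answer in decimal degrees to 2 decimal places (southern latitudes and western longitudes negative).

Apply the spherical direct solution leg by leg, carrying full precision between legs.
Leg 1: from (-8.21°, 41.15°), δ = 1336.1/3958.8 = 0.337501 rad, θ = 258.9° → φ = -11.41°, λ = 21.79°.
Leg 2: from (-11.41°, 21.79°), δ = 781/3958.8 = 0.197282 rad, θ = 270° → φ = -11.19°, λ = 10.27°.

latitude -11.19°, longitude 10.27°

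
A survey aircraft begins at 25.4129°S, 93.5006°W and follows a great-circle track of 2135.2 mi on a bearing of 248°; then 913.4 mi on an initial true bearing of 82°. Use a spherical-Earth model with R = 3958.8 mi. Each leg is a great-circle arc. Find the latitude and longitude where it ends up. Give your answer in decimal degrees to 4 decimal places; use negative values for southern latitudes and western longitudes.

Apply the spherical direct solution leg by leg, carrying full precision between legs.
Leg 1: from (-25.4129°, -93.5006°), δ = 2135.2/3958.8 = 0.539355 rad, θ = 248° → φ = -32.8194°, λ = -128.0161°.
Leg 2: from (-32.8194°, -128.0161°), δ = 913.4/3958.8 = 0.230726 rad, θ = 82° → φ = -30.0585°, λ = -112.8483°.

latitude -30.0585°, longitude -112.8483°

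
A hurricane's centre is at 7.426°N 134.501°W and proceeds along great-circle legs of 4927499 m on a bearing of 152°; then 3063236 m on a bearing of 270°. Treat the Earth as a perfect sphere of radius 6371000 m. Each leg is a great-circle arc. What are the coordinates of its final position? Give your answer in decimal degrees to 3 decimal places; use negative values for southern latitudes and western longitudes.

latitude -27.407°, longitude -143.333°

Apply the spherical direct solution leg by leg, carrying full precision between legs.
Leg 1: from (7.426°, -134.501°), δ = 4927499/6371000 = 0.773426 rad, θ = 152° → φ = -31.276°, λ = -111.936°.
Leg 2: from (-31.276°, -111.936°), δ = 3063236/6371000 = 0.480809 rad, θ = 270° → φ = -27.407°, λ = -143.333°.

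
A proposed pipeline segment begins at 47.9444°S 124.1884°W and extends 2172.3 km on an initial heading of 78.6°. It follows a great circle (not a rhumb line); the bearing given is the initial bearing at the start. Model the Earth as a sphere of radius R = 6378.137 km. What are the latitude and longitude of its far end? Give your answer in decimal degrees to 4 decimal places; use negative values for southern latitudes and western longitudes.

δ = 2172.3/6378.137 = 0.340585 rad (19.5141°).
Start latitude φ₁ = -0.836788 rad; initial bearing θ = 1.371829 rad.
Destination latitude: φ₂ = arcsin( sin φ₁ cos δ + cos φ₁ sin δ cos θ ) = arcsin(-0.655619) = -40.9666°.
Then Δλ = atan2(0.219342, 0.455766) = 0.448544 rad, from sin θ sin δ cos φ₁ over cos δ − sin φ₁ sin φ₂.
λ₂ = -124.1884° + 25.6997° = -98.4887°.

latitude -40.9666°, longitude -98.4887°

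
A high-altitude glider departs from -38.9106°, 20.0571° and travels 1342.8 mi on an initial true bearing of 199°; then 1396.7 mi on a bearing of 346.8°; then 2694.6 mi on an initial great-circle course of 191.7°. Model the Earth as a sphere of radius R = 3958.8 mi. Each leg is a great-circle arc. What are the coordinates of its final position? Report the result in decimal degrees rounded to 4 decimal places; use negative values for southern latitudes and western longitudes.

Apply the spherical direct solution leg by leg, carrying full precision between legs.
Leg 1: from (-38.9106°, 20.0571°), δ = 1342.8/3958.8 = 0.339194 rad, θ = 199° → φ = -56.8370°, λ = 8.6355°.
Leg 2: from (-56.8370°, 8.6355°), δ = 1396.7/3958.8 = 0.352809 rad, θ = 346.8° → φ = -36.9799°, λ = 2.9671°.
Leg 3: from (-36.9799°, 2.9671°), δ = 2694.6/3958.8 = 0.680661 rad, θ = 191.7° → φ = -73.6910°, λ = -24.0621°.

latitude -73.6910°, longitude -24.0621°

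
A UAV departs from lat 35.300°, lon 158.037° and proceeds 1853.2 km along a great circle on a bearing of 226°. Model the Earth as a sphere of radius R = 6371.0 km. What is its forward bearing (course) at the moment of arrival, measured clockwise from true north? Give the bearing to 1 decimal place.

Angular distance δ = d/R = 1853.2 / 6371 = 0.290881 rad.
Start latitude φ₁ = 0.616101 rad; initial bearing θ = 3.944444 rad.
Applying the spherical law of cosines for sides, sin φ₂ = sin φ₁ cos δ + cos φ₁ sin δ cos θ = 0.390988, so φ₂ = 23.016°.
Then Δλ = atan2(-0.168372, 0.732057) = -0.226067 rad, from sin θ sin δ cos φ₁ over cos δ − sin φ₁ sin φ₂.
λ₂ = λ₁ + Δλ = 145.084°.
The forward bearing on arrival equals the back-azimuth from the destination plus 180°.
Back-azimuth from P₂ (23.0°, 145.1°) to P₁ (35.3°, 158.0°), with Δλ' = λ₁ − λ₂ = 13.0°: atan2( sin Δλ' cos φ₁ , cos φ₂ sin φ₁ − sin φ₂ cos φ₁ cos Δλ' ) = 39.6°.
Final bearing = (39.6° + 180°) mod 360° = 219.6°.

final bearing 219.6°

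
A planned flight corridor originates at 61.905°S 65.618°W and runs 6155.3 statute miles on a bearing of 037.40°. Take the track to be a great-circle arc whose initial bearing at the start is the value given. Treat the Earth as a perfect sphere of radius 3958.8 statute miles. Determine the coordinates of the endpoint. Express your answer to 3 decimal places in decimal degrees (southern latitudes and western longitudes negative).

latitude 21.100°, longitude -25.005°

Central angle δ = d/R = 1.554840 rad.
With φ₁ = -61.905° = -1.080446 rad and θ = 37.4° = 0.652753 rad:
Applying the spherical law of cosines for sides, sin φ₂ = sin φ₁ cos δ + cos φ₁ sin δ cos θ = 0.359994, so φ₂ = 21.100°.
Then Δλ = atan2(0.285998, 0.333531) = 0.708824 rad, from sin θ sin δ cos φ₁ over cos δ − sin φ₁ sin φ₂.
λ₂ = λ₁ + Δλ = -25.005°.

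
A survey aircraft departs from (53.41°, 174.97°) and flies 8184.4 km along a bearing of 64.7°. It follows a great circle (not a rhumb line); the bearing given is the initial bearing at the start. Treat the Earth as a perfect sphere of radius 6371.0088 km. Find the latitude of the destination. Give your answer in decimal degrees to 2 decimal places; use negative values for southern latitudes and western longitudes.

latitude 28.10°

Angular distance δ = d/R = 8184.4 / 6371.0088 = 1.284632 rad.
With φ₁ = 53.41° = 0.932180 rad and θ = 64.7° = 1.129228 rad:
Destination latitude: φ₂ = arcsin( sin φ₁ cos δ + cos φ₁ sin δ cos θ ) = arcsin(0.471027) = 28.10°.
Δλ = atan2( sin θ sin δ cos φ₁ , cos δ − sin φ₁ sin φ₂ ) = atan2(0.516994, -0.095923) = 1.754249 rad = 100.51°.
λ₂ = 174.97° + 100.51° = 275.48°, normalized to (−180°, 180°] → -84.52°.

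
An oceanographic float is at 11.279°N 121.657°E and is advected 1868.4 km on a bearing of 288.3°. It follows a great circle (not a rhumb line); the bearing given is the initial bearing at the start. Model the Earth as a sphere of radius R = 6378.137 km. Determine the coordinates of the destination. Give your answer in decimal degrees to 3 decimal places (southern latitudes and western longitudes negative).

Angular distance δ = d/R = 1868.4 / 6378.137 = 0.292938 rad.
With φ₁ = 11.279° = 0.196856 rad and θ = 288.3° = 5.031784 rad:
Destination latitude: φ₂ = arcsin( sin φ₁ cos δ + cos φ₁ sin δ cos θ ) = arcsin(0.276174) = 16.032°.
Then Δλ = atan2(-0.268867, 0.903384) = -0.289274 rad, from sin θ sin δ cos φ₁ over cos δ − sin φ₁ sin φ₂.
λ₂ = 121.657° + -16.574° = 105.083°.

latitude 16.032°, longitude 105.083°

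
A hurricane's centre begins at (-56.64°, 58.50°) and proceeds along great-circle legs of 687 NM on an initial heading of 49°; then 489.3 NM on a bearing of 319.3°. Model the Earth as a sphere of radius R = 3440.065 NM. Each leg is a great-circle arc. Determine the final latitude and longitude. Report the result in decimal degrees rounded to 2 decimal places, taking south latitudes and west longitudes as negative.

latitude -41.92°, longitude 64.38°

Apply the spherical direct solution leg by leg, carrying full precision between legs.
Leg 1: from (-56.64°, 58.50°), δ = 687/3440.065 = 0.199706 rad, θ = 49° → φ = -48.34°, λ = 71.52°.
Leg 2: from (-48.34°, 71.52°), δ = 489.3/3440.065 = 0.142236 rad, θ = 319.3° → φ = -41.92°, λ = 64.38°.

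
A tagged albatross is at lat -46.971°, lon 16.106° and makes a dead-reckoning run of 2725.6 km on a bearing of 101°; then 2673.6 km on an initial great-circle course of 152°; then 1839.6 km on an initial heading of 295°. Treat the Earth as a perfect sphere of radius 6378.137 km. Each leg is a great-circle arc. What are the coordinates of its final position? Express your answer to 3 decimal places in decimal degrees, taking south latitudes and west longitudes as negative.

latitude -54.933°, longitude 52.220°

Apply the spherical direct solution leg by leg, carrying full precision between legs.
Leg 1: from (-46.971°, 16.106°), δ = 2725.6/6378.137 = 0.427335 rad, θ = 101° → φ = -45.991°, λ = 51.949°.
Leg 2: from (-45.991°, 51.949°), δ = 2673.6/6378.137 = 0.419182 rad, θ = 152° → φ = -65.046°, λ = 78.879°.
Leg 3: from (-65.046°, 78.879°), δ = 1839.6/6378.137 = 0.288423 rad, θ = 295° → φ = -54.933°, λ = 52.220°.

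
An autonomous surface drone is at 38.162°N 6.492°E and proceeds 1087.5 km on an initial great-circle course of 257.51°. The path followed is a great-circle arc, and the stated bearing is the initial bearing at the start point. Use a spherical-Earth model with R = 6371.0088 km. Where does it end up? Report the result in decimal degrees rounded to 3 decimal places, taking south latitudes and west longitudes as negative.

latitude 35.452°, longitude -5.255°

δ = 1087.5/6371.0088 = 0.170695 rad (9.7801°).
Converting: φ₁ = 0.666053 rad, θ = 4.494397 rad.
Applying the spherical law of cosines for sides, sin φ₂ = sin φ₁ cos δ + cos φ₁ sin δ cos θ = 0.580022, so φ₂ = 35.452°.
Δλ = atan2( sin θ sin δ cos φ₁ , cos δ − sin φ₁ sin φ₂ ) = atan2(-0.130400, 0.627079) = -0.205027 rad = -11.747°.
λ₂ = λ₁ + Δλ = -5.255°.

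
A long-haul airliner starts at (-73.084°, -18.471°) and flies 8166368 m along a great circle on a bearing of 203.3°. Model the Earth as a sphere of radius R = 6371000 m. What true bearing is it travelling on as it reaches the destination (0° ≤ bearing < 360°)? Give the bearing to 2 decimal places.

δ = 8166368/6371000 = 1.281803 rad (73.4419°).
With φ₁ = -73.084° = -1.275556 rad and θ = 203.3° = 3.548254 rad:
Applying the spherical law of cosines for sides, sin φ₂ = sin φ₁ cos δ + cos φ₁ sin δ cos θ = -0.528814, so φ₂ = -31.925°.
Then Δλ = atan2(-0.110319, -0.220946) = -2.678504 rad, from sin θ sin δ cos φ₁ over cos δ − sin φ₁ sin φ₂.
Hence λ₂ = -18.471° + -153.467° = -171.938°.
The forward bearing on arrival equals the back-azimuth from the destination plus 180°.
Back-azimuth from P₂ (-31.93°, -171.94°) to P₁ (-73.08°, -18.47°), with Δλ' = λ₁ − λ₂ = 153.47°: atan2( sin Δλ' cos φ₁ , cos φ₂ sin φ₁ − sin φ₂ cos φ₁ cos Δλ' ) = 172.21°.
Final bearing = (172.21° + 180°) mod 360° = 352.21°.

final bearing 352.21°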